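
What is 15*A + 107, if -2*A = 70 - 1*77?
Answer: 319/2 ≈ 159.50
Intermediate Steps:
A = 7/2 (A = -(70 - 1*77)/2 = -(70 - 77)/2 = -½*(-7) = 7/2 ≈ 3.5000)
15*A + 107 = 15*(7/2) + 107 = 105/2 + 107 = 319/2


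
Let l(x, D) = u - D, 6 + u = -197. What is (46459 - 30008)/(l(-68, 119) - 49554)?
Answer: -16451/49876 ≈ -0.32984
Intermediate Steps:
u = -203 (u = -6 - 197 = -203)
l(x, D) = -203 - D
(46459 - 30008)/(l(-68, 119) - 49554) = (46459 - 30008)/((-203 - 1*119) - 49554) = 16451/((-203 - 119) - 49554) = 16451/(-322 - 49554) = 16451/(-49876) = 16451*(-1/49876) = -16451/49876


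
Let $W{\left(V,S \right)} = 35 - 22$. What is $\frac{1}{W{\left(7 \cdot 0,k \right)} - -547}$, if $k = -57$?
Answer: $\frac{1}{560} \approx 0.0017857$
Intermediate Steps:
$W{\left(V,S \right)} = 13$
$\frac{1}{W{\left(7 \cdot 0,k \right)} - -547} = \frac{1}{13 - -547} = \frac{1}{13 + 547} = \frac{1}{560}$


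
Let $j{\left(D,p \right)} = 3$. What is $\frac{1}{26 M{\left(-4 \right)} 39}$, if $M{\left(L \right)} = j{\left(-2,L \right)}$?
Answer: $\frac{1}{3042} \approx 0.00032873$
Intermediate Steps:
$M{\left(L \right)} = 3$
$\frac{1}{26 M{\left(-4 \right)} 39} = \frac{1}{26 \cdot 3 \cdot 39} = \frac{1}{78 \cdot 39} = \frac{1}{3042}$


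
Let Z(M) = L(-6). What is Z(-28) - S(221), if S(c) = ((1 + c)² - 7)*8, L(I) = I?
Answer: -394222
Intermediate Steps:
Z(M) = -6
S(c) = -56 + 8*(1 + c)² (S(c) = (-7 + (1 + c)²)*8 = -56 + 8*(1 + c)²)
Z(-28) - S(221) = -6 - (-56 + 8*(1 + 221)²) = -6 - (-56 + 8*222²) = -6 - (-56 + 8*49284) = -6 - (-56 + 394272) = -6 - 1*394216 = -6 - 394216 = -394222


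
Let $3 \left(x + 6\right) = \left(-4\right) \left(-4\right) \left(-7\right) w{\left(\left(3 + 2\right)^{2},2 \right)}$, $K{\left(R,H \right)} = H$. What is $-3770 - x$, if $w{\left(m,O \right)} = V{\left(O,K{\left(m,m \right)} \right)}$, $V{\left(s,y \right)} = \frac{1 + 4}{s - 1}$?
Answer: $- \frac{10732}{3} \approx -3577.3$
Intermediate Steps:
$V{\left(s,y \right)} = \frac{5}{-1 + s}$
$w{\left(m,O \right)} = \frac{5}{-1 + O}$
$x = - \frac{578}{3}$ ($x = -6 + \frac{\left(-4\right) \left(-4\right) \left(-7\right) \frac{5}{-1 + 2}}{3} = -6 + \frac{16 \left(-7\right) \frac{5}{1}}{3} = -6 + \frac{\left(-112\right) 5 \cdot 1}{3} = -6 + \frac{\left(-112\right) 5}{3} = -6 + \frac{1}{3} \left(-560\right) = -6 - \frac{560}{3} = - \frac{578}{3} \approx -192.67$)
$-3770 - x = -3770 - - \frac{578}{3} = -3770 + \frac{578}{3} = - \frac{10732}{3}$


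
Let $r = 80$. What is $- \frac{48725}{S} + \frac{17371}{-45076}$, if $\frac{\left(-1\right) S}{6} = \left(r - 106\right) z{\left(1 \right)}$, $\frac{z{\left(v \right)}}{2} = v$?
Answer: $- \frac{550436963}{3515928} \approx -156.56$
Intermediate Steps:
$z{\left(v \right)} = 2 v$
$S = 312$ ($S = - 6 \left(80 - 106\right) 2 \cdot 1 = - 6 \left(\left(-26\right) 2\right) = \left(-6\right) \left(-52\right) = 312$)
$- \frac{48725}{S} + \frac{17371}{-45076} = - \frac{48725}{312} + \frac{17371}{-45076} = \left(-48725\right) \frac{1}{312} + 17371 \left(- \frac{1}{45076}\right) = - \frac{48725}{312} - \frac{17371}{45076} = - \frac{550436963}{3515928}$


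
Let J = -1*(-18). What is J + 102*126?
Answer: 12870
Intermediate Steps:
J = 18
J + 102*126 = 18 + 102*126 = 18 + 12852 = 12870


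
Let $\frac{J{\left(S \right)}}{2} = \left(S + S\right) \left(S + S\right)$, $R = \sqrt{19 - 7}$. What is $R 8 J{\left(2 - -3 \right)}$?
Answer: $3200 \sqrt{3} \approx 5542.6$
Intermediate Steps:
$R = 2 \sqrt{3}$ ($R = \sqrt{12} = 2 \sqrt{3} \approx 3.4641$)
$J{\left(S \right)} = 8 S^{2}$ ($J{\left(S \right)} = 2 \left(S + S\right) \left(S + S\right) = 2 \cdot 2 S 2 S = 2 \cdot 4 S^{2} = 8 S^{2}$)
$R 8 J{\left(2 - -3 \right)} = 2 \sqrt{3} \cdot 8 \cdot 8 \left(2 - -3\right)^{2} = 16 \sqrt{3} \cdot 8 \left(2 + 3\right)^{2} = 16 \sqrt{3} \cdot 8 \cdot 5^{2} = 16 \sqrt{3} \cdot 8 \cdot 25 = 16 \sqrt{3} \cdot 200 = 3200 \sqrt{3}$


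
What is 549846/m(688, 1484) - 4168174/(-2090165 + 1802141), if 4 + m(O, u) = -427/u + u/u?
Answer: -16785644887585/100376364 ≈ -1.6723e+5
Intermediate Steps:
m(O, u) = -3 - 427/u (m(O, u) = -4 + (-427/u + u/u) = -4 + (-427/u + 1) = -4 + (1 - 427/u) = -3 - 427/u)
549846/m(688, 1484) - 4168174/(-2090165 + 1802141) = 549846/(-3 - 427/1484) - 4168174/(-2090165 + 1802141) = 549846/(-3 - 427*1/1484) - 4168174/(-288024) = 549846/(-3 - 61/212) - 4168174*(-1/288024) = 549846/(-697/212) + 2084087/144012 = 549846*(-212/697) + 2084087/144012 = -116567352/697 + 2084087/144012 = -16785644887585/100376364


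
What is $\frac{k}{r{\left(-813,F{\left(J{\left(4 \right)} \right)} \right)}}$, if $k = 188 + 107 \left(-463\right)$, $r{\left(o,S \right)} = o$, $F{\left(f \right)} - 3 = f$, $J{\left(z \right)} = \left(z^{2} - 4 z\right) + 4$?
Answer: $\frac{16451}{271} \approx 60.705$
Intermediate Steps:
$J{\left(z \right)} = 4 + z^{2} - 4 z$
$F{\left(f \right)} = 3 + f$
$k = -49353$ ($k = 188 - 49541 = -49353$)
$\frac{k}{r{\left(-813,F{\left(J{\left(4 \right)} \right)} \right)}} = - \frac{49353}{-813} = \left(-49353\right) \left(- \frac{1}{813}\right) = \frac{16451}{271}$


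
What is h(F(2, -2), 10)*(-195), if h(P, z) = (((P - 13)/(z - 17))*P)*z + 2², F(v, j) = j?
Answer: 53040/7 ≈ 7577.1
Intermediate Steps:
h(P, z) = 4 + P*z*(-13 + P)/(-17 + z) (h(P, z) = (((-13 + P)/(-17 + z))*P)*z + 4 = (P*(-13 + P)/(-17 + z))*z + 4 = P*z*(-13 + P)/(-17 + z) + 4 = 4 + P*z*(-13 + P)/(-17 + z))
h(F(2, -2), 10)*(-195) = ((-68 + 4*10 + 10*(-2)² - 13*(-2)*10)/(-17 + 10))*(-195) = ((-68 + 40 + 10*4 + 260)/(-7))*(-195) = -(-68 + 40 + 40 + 260)/7*(-195) = -⅐*272*(-195) = -272/7*(-195) = 53040/7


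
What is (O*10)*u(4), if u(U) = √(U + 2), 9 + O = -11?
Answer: -200*√6 ≈ -489.90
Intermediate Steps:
O = -20 (O = -9 - 11 = -20)
u(U) = √(2 + U)
(O*10)*u(4) = (-20*10)*√(2 + 4) = -200*√6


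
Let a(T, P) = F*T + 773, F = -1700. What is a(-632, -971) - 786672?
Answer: 288501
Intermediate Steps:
a(T, P) = 773 - 1700*T (a(T, P) = -1700*T + 773 = 773 - 1700*T)
a(-632, -971) - 786672 = (773 - 1700*(-632)) - 786672 = (773 + 1074400) - 786672 = 1075173 - 786672 = 288501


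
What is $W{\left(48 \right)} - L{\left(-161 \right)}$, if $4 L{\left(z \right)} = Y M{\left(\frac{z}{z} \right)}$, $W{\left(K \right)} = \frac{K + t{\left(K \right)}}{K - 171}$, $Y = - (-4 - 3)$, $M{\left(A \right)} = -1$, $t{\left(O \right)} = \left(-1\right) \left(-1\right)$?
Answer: $\frac{665}{492} \approx 1.3516$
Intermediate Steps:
$t{\left(O \right)} = 1$
$Y = 7$ ($Y = \left(-1\right) \left(-7\right) = 7$)
$W{\left(K \right)} = \frac{1 + K}{-171 + K}$ ($W{\left(K \right)} = \frac{K + 1}{K - 171} = \frac{1 + K}{-171 + K}$)
$L{\left(z \right)} = - \frac{7}{4}$ ($L{\left(z \right)} = \frac{7 \left(-1\right)}{4} = \frac{1}{4} \left(-7\right) = - \frac{7}{4}$)
$W{\left(48 \right)} - L{\left(-161 \right)} = \frac{1 + 48}{-171 + 48} - - \frac{7}{4} = \frac{1}{-123} \cdot 49 + \frac{7}{4} = \left(- \frac{1}{123}\right) 49 + \frac{7}{4} = - \frac{49}{123} + \frac{7}{4} = \frac{665}{492}$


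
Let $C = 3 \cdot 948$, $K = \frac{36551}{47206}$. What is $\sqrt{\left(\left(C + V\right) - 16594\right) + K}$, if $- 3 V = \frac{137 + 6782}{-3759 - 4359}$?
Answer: $\frac{2 i \sqrt{260733251981802783}}{8709507} \approx 117.26 i$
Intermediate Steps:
$K = \frac{36551}{47206}$ ($K = 36551 \cdot \frac{1}{47206} = \frac{36551}{47206} \approx 0.77429$)
$V = \frac{629}{2214}$ ($V = - \frac{\left(137 + 6782\right) \frac{1}{-3759 - 4359}}{3} = - \frac{6919 \frac{1}{-8118}}{3} = - \frac{6919 \left(- \frac{1}{8118}\right)}{3} = \left(- \frac{1}{3}\right) \left(- \frac{629}{738}\right) = \frac{629}{2214} \approx 0.2841$)
$C = 2844$
$\sqrt{\left(\left(C + V\right) - 16594\right) + K} = \sqrt{\left(\left(2844 + \frac{629}{2214}\right) - 16594\right) + \frac{36551}{47206}} = \sqrt{\left(\frac{6297245}{2214} - 16594\right) + \frac{36551}{47206}} = \sqrt{- \frac{30441871}{2214} + \frac{36551}{47206}} = \sqrt{- \frac{359239509628}{26128521}} = \frac{2 i \sqrt{260733251981802783}}{8709507}$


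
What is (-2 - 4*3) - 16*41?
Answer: -670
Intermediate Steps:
(-2 - 4*3) - 16*41 = (-2 - 12) - 656 = -14 - 656 = -670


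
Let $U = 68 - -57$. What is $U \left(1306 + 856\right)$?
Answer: $270250$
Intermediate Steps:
$U = 125$ ($U = 68 + 57 = 125$)
$U \left(1306 + 856\right) = 125 \left(1306 + 856\right) = 125 \cdot 2162 = 270250$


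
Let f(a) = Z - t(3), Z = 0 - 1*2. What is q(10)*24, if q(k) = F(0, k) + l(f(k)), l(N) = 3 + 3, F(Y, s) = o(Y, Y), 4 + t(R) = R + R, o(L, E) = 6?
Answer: 288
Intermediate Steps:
Z = -2 (Z = 0 - 2 = -2)
t(R) = -4 + 2*R (t(R) = -4 + (R + R) = -4 + 2*R)
F(Y, s) = 6
f(a) = -4 (f(a) = -2 - (-4 + 2*3) = -2 - (-4 + 6) = -2 - 1*2 = -2 - 2 = -4)
l(N) = 6
q(k) = 12 (q(k) = 6 + 6 = 12)
q(10)*24 = 12*24 = 288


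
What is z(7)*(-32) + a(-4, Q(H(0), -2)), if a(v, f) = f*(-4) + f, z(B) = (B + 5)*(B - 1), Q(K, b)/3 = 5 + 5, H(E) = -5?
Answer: -2394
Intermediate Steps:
Q(K, b) = 30 (Q(K, b) = 3*(5 + 5) = 3*10 = 30)
z(B) = (-1 + B)*(5 + B) (z(B) = (5 + B)*(-1 + B) = (-1 + B)*(5 + B))
a(v, f) = -3*f (a(v, f) = -4*f + f = -3*f)
z(7)*(-32) + a(-4, Q(H(0), -2)) = (-5 + 7² + 4*7)*(-32) - 3*30 = (-5 + 49 + 28)*(-32) - 90 = 72*(-32) - 90 = -2304 - 90 = -2394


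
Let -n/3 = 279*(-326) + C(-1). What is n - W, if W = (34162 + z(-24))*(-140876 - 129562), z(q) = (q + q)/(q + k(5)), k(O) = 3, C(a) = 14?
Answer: 9239593920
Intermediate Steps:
n = 272820 (n = -3*(279*(-326) + 14) = -3*(-90954 + 14) = -3*(-90940) = 272820)
z(q) = 2*q/(3 + q) (z(q) = (q + q)/(q + 3) = (2*q)/(3 + q) = 2*q/(3 + q))
W = -9239321100 (W = (34162 + 2*(-24)/(3 - 24))*(-140876 - 129562) = (34162 + 2*(-24)/(-21))*(-270438) = (34162 + 2*(-24)*(-1/21))*(-270438) = (34162 + 16/7)*(-270438) = (239150/7)*(-270438) = -9239321100)
n - W = 272820 - 1*(-9239321100) = 272820 + 9239321100 = 9239593920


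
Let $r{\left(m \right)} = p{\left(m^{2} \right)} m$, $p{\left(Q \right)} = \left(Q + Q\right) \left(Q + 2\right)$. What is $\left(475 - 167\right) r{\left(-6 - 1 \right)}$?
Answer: $-10775688$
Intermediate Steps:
$p{\left(Q \right)} = 2 Q \left(2 + Q\right)$
$r{\left(m \right)} = 2 m^{3} \left(2 + m^{2}\right)$ ($r{\left(m \right)} = 2 m^{2} \left(2 + m^{2}\right) m = 2 m^{3} \left(2 + m^{2}\right)$)
$\left(475 - 167\right) r{\left(-6 - 1 \right)} = \left(475 - 167\right) 2 \left(-6 - 1\right)^{3} \left(2 + \left(-6 - 1\right)^{2}\right) = \left(475 - 167\right) 2 \left(-7\right)^{3} \left(2 + \left(-7\right)^{2}\right) = 308 \cdot 2 \left(-343\right) \left(2 + 49\right) = 308 \cdot 2 \left(-343\right) 51 = 308 \left(-34986\right) = -10775688$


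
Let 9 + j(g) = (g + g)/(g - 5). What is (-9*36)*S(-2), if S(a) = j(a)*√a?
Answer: 19116*I*√2/7 ≈ 3862.0*I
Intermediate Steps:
j(g) = -9 + 2*g/(-5 + g) (j(g) = -9 + (g + g)/(g - 5) = -9 + (2*g)/(-5 + g) = -9 + 2*g/(-5 + g))
S(a) = √a*(45 - 7*a)/(-5 + a) (S(a) = ((45 - 7*a)/(-5 + a))*√a = √a*(45 - 7*a)/(-5 + a))
(-9*36)*S(-2) = (-9*36)*(√(-2)*(45 - 7*(-2))/(-5 - 2)) = -324*I*√2*(45 + 14)/(-7) = -324*I*√2*(-1)*59/7 = -(-19116)*I*√2/7 = 19116*I*√2/7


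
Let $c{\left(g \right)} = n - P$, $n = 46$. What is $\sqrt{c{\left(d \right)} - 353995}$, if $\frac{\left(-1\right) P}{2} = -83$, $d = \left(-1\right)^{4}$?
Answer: $i \sqrt{354115} \approx 595.08 i$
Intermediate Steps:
$d = 1$
$P = 166$ ($P = \left(-2\right) \left(-83\right) = 166$)
$c{\left(g \right)} = -120$ ($c{\left(g \right)} = 46 - 166 = -120$)
$\sqrt{c{\left(d \right)} - 353995} = \sqrt{-120 - 353995} = \sqrt{-354115} = i \sqrt{354115}$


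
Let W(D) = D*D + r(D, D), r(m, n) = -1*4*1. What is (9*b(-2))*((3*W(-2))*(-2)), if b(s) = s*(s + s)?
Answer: 0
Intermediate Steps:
r(m, n) = -4 (r(m, n) = -4*1 = -4)
W(D) = -4 + D**2 (W(D) = D*D - 4 = D**2 - 4 = -4 + D**2)
b(s) = 2*s**2 (b(s) = s*(2*s) = 2*s**2)
(9*b(-2))*((3*W(-2))*(-2)) = (9*(2*(-2)**2))*((3*(-4 + (-2)**2))*(-2)) = (9*(2*4))*((3*(-4 + 4))*(-2)) = (9*8)*((3*0)*(-2)) = 72*(0*(-2)) = 72*0 = 0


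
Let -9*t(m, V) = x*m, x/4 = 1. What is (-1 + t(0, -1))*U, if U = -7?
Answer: 7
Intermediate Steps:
x = 4 (x = 4*1 = 4)
t(m, V) = -4*m/9
(-1 + t(0, -1))*U = (-1 - 4/9*0)*(-7) = (-1 + 0)*(-7) = -1*(-7) = 7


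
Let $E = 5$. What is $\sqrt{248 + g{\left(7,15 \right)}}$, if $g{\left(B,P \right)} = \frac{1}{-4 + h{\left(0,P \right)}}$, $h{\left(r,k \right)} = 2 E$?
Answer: $\frac{\sqrt{8934}}{6} \approx 15.753$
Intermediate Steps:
$h{\left(r,k \right)} = 10$ ($h{\left(r,k \right)} = 2 \cdot 5 = 10$)
$g{\left(B,P \right)} = \frac{1}{6}$ ($g{\left(B,P \right)} = \frac{1}{-4 + 10} = \frac{1}{6}$)
$\sqrt{248 + g{\left(7,15 \right)}} = \sqrt{248 + \frac{1}{6}} = \sqrt{\frac{1489}{6}} = \frac{\sqrt{8934}}{6}$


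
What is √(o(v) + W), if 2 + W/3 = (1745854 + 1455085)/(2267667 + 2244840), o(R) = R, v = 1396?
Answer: √3149723642194481/1504169 ≈ 37.311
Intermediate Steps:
W = -5824075/1504169 (W = -6 + 3*((1745854 + 1455085)/(2267667 + 2244840)) = -6 + 3*(3200939/4512507) = -6 + 3200939/1504169 = -5824075/1504169 ≈ -3.8720)
√(o(v) + W) = √(1396 - 5824075/1504169) = √(2093995849/1504169) = √3149723642194481/1504169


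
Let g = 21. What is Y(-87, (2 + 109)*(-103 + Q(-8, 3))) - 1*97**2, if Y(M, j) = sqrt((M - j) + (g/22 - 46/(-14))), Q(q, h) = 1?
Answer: -9409 + sqrt(266549822)/154 ≈ -9303.0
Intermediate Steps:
Y(M, j) = sqrt(653/154 + M - j) (Y(M, j) = sqrt((M - j) + (21/22 - 46/(-14))) = sqrt((M - j) + (21*(1/22) - 46*(-1/14))) = sqrt((M - j) + (21/22 + 23/7)) = sqrt((M - j) + 653/154) = sqrt(653/154 + M - j))
Y(-87, (2 + 109)*(-103 + Q(-8, 3))) - 1*97**2 = sqrt(100562 - 23716*(2 + 109)*(-103 + 1) + 23716*(-87))/154 - 1*97**2 = sqrt(100562 - 2632476*(-102) - 2063292)/154 - 1*9409 = sqrt(100562 - 23716*(-11322) - 2063292)/154 - 9409 = sqrt(100562 + 268512552 - 2063292)/154 - 9409 = sqrt(266549822)/154 - 9409 = -9409 + sqrt(266549822)/154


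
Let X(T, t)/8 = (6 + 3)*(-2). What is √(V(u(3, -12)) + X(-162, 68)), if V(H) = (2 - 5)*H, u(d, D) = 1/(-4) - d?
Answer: I*√537/2 ≈ 11.587*I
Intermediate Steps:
X(T, t) = -144 (X(T, t) = 8*((6 + 3)*(-2)) = 8*(9*(-2)) = 8*(-18) = -144)
u(d, D) = -¼ - d
V(H) = -3*H
√(V(u(3, -12)) + X(-162, 68)) = √(-3*(-¼ - 1*3) - 144) = √(-3*(-¼ - 3) - 144) = √(-3*(-13/4) - 144) = √(39/4 - 144) = √(-537/4) = I*√537/2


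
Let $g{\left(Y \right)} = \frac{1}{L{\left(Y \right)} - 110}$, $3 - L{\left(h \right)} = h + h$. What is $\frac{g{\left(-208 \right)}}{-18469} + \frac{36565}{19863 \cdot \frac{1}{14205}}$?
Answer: $\frac{329356445577218}{12595174647} \approx 26149.0$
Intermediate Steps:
$L{\left(h \right)} = 3 - 2 h$ ($L{\left(h \right)} = 3 - \left(h + h\right) = 3 - 2 h$)
$g{\left(Y \right)} = \frac{1}{-107 - 2 Y}$ ($g{\left(Y \right)} = \frac{1}{\left(3 - 2 Y\right) - 110} = \frac{1}{-107 - 2 Y}$)
$\frac{g{\left(-208 \right)}}{-18469} + \frac{36565}{19863 \cdot \frac{1}{14205}} = \frac{\left(-1\right) \frac{1}{107 + 2 \left(-208\right)}}{-18469} + \frac{36565}{19863 \cdot \frac{1}{14205}} = - \frac{1}{107 - 416} \left(- \frac{1}{18469}\right) + \frac{36565}{19863 \cdot \frac{1}{14205}} = - \frac{1}{-309} \left(- \frac{1}{18469}\right) + \frac{36565}{\frac{6621}{4735}} = \left(-1\right) \left(- \frac{1}{309}\right) \left(- \frac{1}{18469}\right) + 36565 \cdot \frac{4735}{6621} = \frac{1}{309} \left(- \frac{1}{18469}\right) + \frac{173135275}{6621} = - \frac{1}{5706921} + \frac{173135275}{6621} = \frac{329356445577218}{12595174647}$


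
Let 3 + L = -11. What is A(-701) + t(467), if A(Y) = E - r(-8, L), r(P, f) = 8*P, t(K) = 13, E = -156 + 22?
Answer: -57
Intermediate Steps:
L = -14 (L = -3 - 11 = -14)
E = -134
A(Y) = -70 (A(Y) = -134 - 8*(-8) = -134 - 1*(-64) = -134 + 64 = -70)
A(-701) + t(467) = -70 + 13 = -57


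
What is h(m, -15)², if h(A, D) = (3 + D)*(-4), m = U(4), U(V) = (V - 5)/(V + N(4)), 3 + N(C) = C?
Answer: 2304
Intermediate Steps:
N(C) = -3 + C
U(V) = (-5 + V)/(1 + V) (U(V) = (V - 5)/(V + (-3 + 4)) = (-5 + V)/(V + 1) = (-5 + V)/(1 + V))
m = -⅕ (m = (-5 + 4)/(1 + 4) = -1/5 = (⅕)*(-1) = -⅕ ≈ -0.20000)
h(A, D) = -12 - 4*D
h(m, -15)² = (-12 - 4*(-15))² = (-12 + 60)² = 48² = 2304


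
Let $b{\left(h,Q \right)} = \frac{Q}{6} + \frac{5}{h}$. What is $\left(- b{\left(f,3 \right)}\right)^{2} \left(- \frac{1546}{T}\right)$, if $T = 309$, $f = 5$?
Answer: $- \frac{2319}{206} \approx -11.257$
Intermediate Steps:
$b{\left(h,Q \right)} = \frac{5}{h} + \frac{Q}{6}$ ($b{\left(h,Q \right)} = Q \frac{1}{6} + \frac{5}{h} = \frac{Q}{6} + \frac{5}{h} = \frac{5}{h} + \frac{Q}{6}$)
$\left(- b{\left(f,3 \right)}\right)^{2} \left(- \frac{1546}{T}\right) = \left(- (\frac{5}{5} + \frac{1}{6} \cdot 3)\right)^{2} \left(- \frac{1546}{309}\right) = \left(- (5 \cdot \frac{1}{5} + \frac{1}{2})\right)^{2} \left(\left(-1546\right) \frac{1}{309}\right) = \left(- (1 + \frac{1}{2})\right)^{2} \left(- \frac{1546}{309}\right) = \left(\left(-1\right) \frac{3}{2}\right)^{2} \left(- \frac{1546}{309}\right) = \left(- \frac{3}{2}\right)^{2} \left(- \frac{1546}{309}\right) = \frac{9}{4} \left(- \frac{1546}{309}\right) = - \frac{2319}{206}$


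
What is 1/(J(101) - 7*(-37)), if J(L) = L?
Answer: 1/360 ≈ 0.0027778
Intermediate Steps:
1/(J(101) - 7*(-37)) = 1/(101 - 7*(-37)) = 1/(101 + 259) = 1/360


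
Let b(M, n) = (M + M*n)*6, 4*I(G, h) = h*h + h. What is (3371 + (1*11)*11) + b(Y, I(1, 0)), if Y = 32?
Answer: 3684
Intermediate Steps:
I(G, h) = h/4 + h²/4 (I(G, h) = (h*h + h)/4 = (h² + h)/4 = (h + h²)/4 = h/4 + h²/4)
b(M, n) = 6*M + 6*M*n
(3371 + (1*11)*11) + b(Y, I(1, 0)) = (3371 + (1*11)*11) + 6*32*(1 + (¼)*0*(1 + 0)) = (3371 + 11*11) + 6*32*(1 + (¼)*0*1) = (3371 + 121) + 6*32*(1 + 0) = 3492 + 6*32*1 = 3492 + 192 = 3684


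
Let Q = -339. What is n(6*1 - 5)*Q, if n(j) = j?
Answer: -339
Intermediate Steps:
n(6*1 - 5)*Q = (6*1 - 5)*(-339) = (6 - 5)*(-339) = 1*(-339) = -339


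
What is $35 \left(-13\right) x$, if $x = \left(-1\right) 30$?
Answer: $13650$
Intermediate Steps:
$x = -30$
$35 \left(-13\right) x = 35 \left(-13\right) \left(-30\right) = \left(-455\right) \left(-30\right) = 13650$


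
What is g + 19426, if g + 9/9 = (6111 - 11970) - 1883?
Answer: 11683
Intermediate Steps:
g = -7743 (g = -1 + ((6111 - 11970) - 1883) = -1 + (-5859 - 1883) = -1 - 7742 = -7743)
g + 19426 = -7743 + 19426 = 11683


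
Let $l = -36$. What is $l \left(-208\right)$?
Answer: $7488$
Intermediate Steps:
$l \left(-208\right) = \left(-36\right) \left(-208\right) = 7488$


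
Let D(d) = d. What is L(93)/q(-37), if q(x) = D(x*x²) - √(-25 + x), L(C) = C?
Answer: -1570243/855242157 + 31*I*√62/855242157 ≈ -0.001836 + 2.8541e-7*I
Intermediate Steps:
q(x) = x³ - √(-25 + x) (q(x) = x*x² - √(-25 + x) = x³ - √(-25 + x))
L(93)/q(-37) = 93/((-37)³ - √(-25 - 37)) = 93/(-50653 - √(-62)) = 93/(-50653 - I*√62)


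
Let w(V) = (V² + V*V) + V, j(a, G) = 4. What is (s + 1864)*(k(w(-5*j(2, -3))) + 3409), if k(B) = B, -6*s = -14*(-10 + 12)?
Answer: 23483534/3 ≈ 7.8278e+6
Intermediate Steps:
s = 14/3 (s = -(-7)*(-10 + 12)/3 = -(-7)*2/3 = -⅙*(-28) = 14/3 ≈ 4.6667)
w(V) = V + 2*V² (w(V) = (V² + V²) + V = 2*V² + V = V + 2*V²)
(s + 1864)*(k(w(-5*j(2, -3))) + 3409) = (14/3 + 1864)*((-5*4)*(1 + 2*(-5*4)) + 3409) = 5606*(-20*(1 + 2*(-20)) + 3409)/3 = 5606*(-20*(1 - 40) + 3409)/3 = 5606*(-20*(-39) + 3409)/3 = 5606*(780 + 3409)/3 = (5606/3)*4189 = 23483534/3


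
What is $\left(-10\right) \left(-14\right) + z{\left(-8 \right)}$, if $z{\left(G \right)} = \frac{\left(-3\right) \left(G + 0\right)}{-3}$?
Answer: $132$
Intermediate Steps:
$z{\left(G \right)} = G$ ($z{\left(G \right)} = - 3 G \left(- \frac{1}{3}\right) = G$)
$\left(-10\right) \left(-14\right) + z{\left(-8 \right)} = \left(-10\right) \left(-14\right) - 8 = 140 - 8 = 132$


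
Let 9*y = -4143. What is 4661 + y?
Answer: 12602/3 ≈ 4200.7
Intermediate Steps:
y = -1381/3 (y = (1/9)*(-4143) = -1381/3 ≈ -460.33)
4661 + y = 4661 - 1381/3 = 12602/3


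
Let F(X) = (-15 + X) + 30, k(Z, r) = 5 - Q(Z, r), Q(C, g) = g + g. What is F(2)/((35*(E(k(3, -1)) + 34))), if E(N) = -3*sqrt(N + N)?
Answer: 289/18025 + 51*sqrt(14)/36050 ≈ 0.021327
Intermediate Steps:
Q(C, g) = 2*g
k(Z, r) = 5 - 2*r
F(X) = 15 + X
E(N) = -3*sqrt(2)*sqrt(N)
F(2)/((35*(E(k(3, -1)) + 34))) = (15 + 2)/((35*(-3*sqrt(2)*sqrt(5 - 2*(-1)) + 34))) = 17/((35*(-3*sqrt(2)*sqrt(5 + 2) + 34))) = 17/((35*(-3*sqrt(2)*sqrt(7) + 34))) = 17/((35*(-3*sqrt(14) + 34))) = 17/((35*(34 - 3*sqrt(14)))) = 17/(1190 - 105*sqrt(14))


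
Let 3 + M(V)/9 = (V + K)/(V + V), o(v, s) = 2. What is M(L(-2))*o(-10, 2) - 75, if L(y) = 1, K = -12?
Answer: -228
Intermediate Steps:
M(V) = -27 + 9*(-12 + V)/(2*V) (M(V) = -27 + 9*((V - 12)/(V + V)) = -27 + 9*((-12 + V)/((2*V))) = -27 + 9*((-12 + V)*(1/(2*V))) = -27 + 9*((-12 + V)/(2*V)) = -27 + 9*(-12 + V)/(2*V))
M(L(-2))*o(-10, 2) - 75 = (-45/2 - 54/1)*2 - 75 = (-45/2 - 54*1)*2 - 75 = (-45/2 - 54)*2 - 75 = -153/2*2 - 75 = -153 - 75 = -228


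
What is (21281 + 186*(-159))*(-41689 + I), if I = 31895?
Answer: 81221642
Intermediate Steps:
(21281 + 186*(-159))*(-41689 + I) = (21281 + 186*(-159))*(-41689 + 31895) = (21281 - 29574)*(-9794) = -8293*(-9794) = 81221642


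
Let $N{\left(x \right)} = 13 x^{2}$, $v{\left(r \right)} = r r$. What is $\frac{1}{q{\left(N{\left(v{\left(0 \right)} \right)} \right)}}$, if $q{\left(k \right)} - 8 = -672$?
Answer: $- \frac{1}{664} \approx -0.001506$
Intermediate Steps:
$v{\left(r \right)} = r^{2}$
$q{\left(k \right)} = -664$ ($q{\left(k \right)} = 8 - 672 = -664$)
$\frac{1}{q{\left(N{\left(v{\left(0 \right)} \right)} \right)}} = \frac{1}{-664} = - \frac{1}{664}$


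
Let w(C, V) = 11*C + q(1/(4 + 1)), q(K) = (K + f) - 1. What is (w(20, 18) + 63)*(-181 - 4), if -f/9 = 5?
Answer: -43882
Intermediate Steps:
f = -45 (f = -9*5 = -45)
q(K) = -46 + K (q(K) = (K - 45) - 1 = (-45 + K) - 1 = -46 + K)
w(C, V) = -229/5 + 11*C (w(C, V) = 11*C + (-46 + 1/(4 + 1)) = 11*C + (-46 + 1/5) = 11*C + (-46 + ⅕) = 11*C - 229/5 = -229/5 + 11*C)
(w(20, 18) + 63)*(-181 - 4) = ((-229/5 + 11*20) + 63)*(-181 - 4) = ((-229/5 + 220) + 63)*(-185) = (871/5 + 63)*(-185) = (1186/5)*(-185) = -43882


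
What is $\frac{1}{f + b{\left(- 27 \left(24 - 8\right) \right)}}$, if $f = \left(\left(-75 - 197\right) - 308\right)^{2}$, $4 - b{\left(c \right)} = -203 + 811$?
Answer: $\frac{1}{335796} \approx 2.978 \cdot 10^{-6}$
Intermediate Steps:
$b{\left(c \right)} = -604$ ($b{\left(c \right)} = 4 - \left(-203 + 811\right) = 4 - 608 = -604$)
$f = 336400$ ($f = \left(-272 - 308\right)^{2} = \left(-580\right)^{2} = 336400$)
$\frac{1}{f + b{\left(- 27 \left(24 - 8\right) \right)}} = \frac{1}{336400 - 604} = \frac{1}{335796}$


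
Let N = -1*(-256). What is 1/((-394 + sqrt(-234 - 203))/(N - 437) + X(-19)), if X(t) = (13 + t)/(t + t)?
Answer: 27611731/64622598 + 65341*I*sqrt(437)/64622598 ≈ 0.42728 + 0.021137*I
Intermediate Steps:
N = 256
X(t) = (13 + t)/(2*t) (X(t) = (13 + t)/((2*t)) = (13 + t)*(1/(2*t)) = (13 + t)/(2*t))
1/((-394 + sqrt(-234 - 203))/(N - 437) + X(-19)) = 1/((-394 + sqrt(-234 - 203))/(256 - 437) + (1/2)*(13 - 19)/(-19)) = 1/((-394 + sqrt(-437))/(-181) + (1/2)*(-1/19)*(-6)) = 1/((-394 + I*sqrt(437))*(-1/181) + 3/19) = 1/((394/181 - I*sqrt(437)/181) + 3/19) = 1/(8029/3439 - I*sqrt(437)/181)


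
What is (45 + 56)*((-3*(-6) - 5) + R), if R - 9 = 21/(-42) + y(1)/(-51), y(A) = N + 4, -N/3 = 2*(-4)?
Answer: 215837/102 ≈ 2116.0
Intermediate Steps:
N = 24 (N = -6*(-4) = -3*(-8) = 24)
y(A) = 28 (y(A) = 24 + 4 = 28)
R = 811/102 (R = 9 + (21/(-42) + 28/(-51)) = 9 + (21*(-1/42) + 28*(-1/51)) = 9 + (-1/2 - 28/51) = 9 - 107/102 = 811/102 ≈ 7.9510)
(45 + 56)*((-3*(-6) - 5) + R) = (45 + 56)*((-3*(-6) - 5) + 811/102) = 101*((18 - 5) + 811/102) = 101*(13 + 811/102) = 101*(2137/102) = 215837/102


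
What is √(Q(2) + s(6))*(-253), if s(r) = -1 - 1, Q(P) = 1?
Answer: -253*I ≈ -253.0*I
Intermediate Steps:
s(r) = -2
√(Q(2) + s(6))*(-253) = √(1 - 2)*(-253) = √(-1)*(-253) = I*(-253) = -253*I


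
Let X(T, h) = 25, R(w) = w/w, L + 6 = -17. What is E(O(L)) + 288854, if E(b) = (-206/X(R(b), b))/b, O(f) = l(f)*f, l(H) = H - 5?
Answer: 2325274597/8050 ≈ 2.8885e+5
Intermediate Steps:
l(H) = -5 + H
L = -23 (L = -6 - 17 = -23)
R(w) = 1
O(f) = f*(-5 + f) (O(f) = (-5 + f)*f = f*(-5 + f))
E(b) = -206/(25*b) (E(b) = (-206/25)/b = (-206*1/25)/b = -206/(25*b))
E(O(L)) + 288854 = -206*(-1/(23*(-5 - 23)))/25 + 288854 = -206/(25*((-23*(-28)))) + 288854 = -206/25/644 + 288854 = -206/25*1/644 + 288854 = -103/8050 + 288854 = 2325274597/8050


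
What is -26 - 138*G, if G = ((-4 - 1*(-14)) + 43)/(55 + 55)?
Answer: -5087/55 ≈ -92.491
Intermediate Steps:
G = 53/110 (G = ((-4 + 14) + 43)/110 = (10 + 43)*(1/110) = 53*(1/110) = 53/110 ≈ 0.48182)
-26 - 138*G = -26 - 138*53/110 = -26 - 3657/55 = -5087/55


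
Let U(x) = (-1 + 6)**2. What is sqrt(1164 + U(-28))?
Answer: sqrt(1189) ≈ 34.482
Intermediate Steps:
U(x) = 25 (U(x) = 5**2 = 25)
sqrt(1164 + U(-28)) = sqrt(1164 + 25) = sqrt(1189)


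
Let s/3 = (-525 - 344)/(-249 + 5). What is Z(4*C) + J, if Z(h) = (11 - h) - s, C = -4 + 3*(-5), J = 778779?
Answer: 190040697/244 ≈ 7.7886e+5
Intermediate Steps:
s = 2607/244 (s = 3*((-525 - 344)/(-249 + 5)) = 3*(-869/(-244)) = 3*(-869*(-1/244)) = 3*(869/244) = 2607/244 ≈ 10.684)
C = -19 (C = -4 - 15 = -19)
Z(h) = 77/244 - h (Z(h) = (11 - h) - 1*2607/244 = (11 - h) - 2607/244 = 77/244 - h)
Z(4*C) + J = (77/244 - 4*(-19)) + 778779 = (77/244 - 1*(-76)) + 778779 = (77/244 + 76) + 778779 = 18621/244 + 778779 = 190040697/244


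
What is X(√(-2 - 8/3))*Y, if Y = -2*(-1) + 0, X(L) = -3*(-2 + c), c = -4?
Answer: 36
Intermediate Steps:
X(L) = 18 (X(L) = -3*(-2 - 4) = -3*(-6) = 18)
Y = 2 (Y = 2 + 0 = 2)
X(√(-2 - 8/3))*Y = 18*2 = 36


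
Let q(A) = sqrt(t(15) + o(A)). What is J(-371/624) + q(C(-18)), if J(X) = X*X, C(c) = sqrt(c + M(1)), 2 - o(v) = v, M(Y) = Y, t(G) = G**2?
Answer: 137641/389376 + sqrt(227 - I*sqrt(17)) ≈ 15.421 - 0.13682*I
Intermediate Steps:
o(v) = 2 - v
C(c) = sqrt(1 + c) (C(c) = sqrt(c + 1) = sqrt(1 + c))
J(X) = X**2
q(A) = sqrt(227 - A) (q(A) = sqrt(15**2 + (2 - A)) = sqrt(225 + (2 - A)) = sqrt(227 - A))
J(-371/624) + q(C(-18)) = (-371/624)**2 + sqrt(227 - sqrt(1 - 18)) = (-371*1/624)**2 + sqrt(227 - sqrt(-17)) = (-371/624)**2 + sqrt(227 - I*sqrt(17)) = 137641/389376 + sqrt(227 - I*sqrt(17))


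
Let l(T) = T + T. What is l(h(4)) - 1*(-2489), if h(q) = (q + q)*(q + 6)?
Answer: 2649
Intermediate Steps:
h(q) = 2*q*(6 + q) (h(q) = (2*q)*(6 + q) = 2*q*(6 + q))
l(T) = 2*T
l(h(4)) - 1*(-2489) = 2*(2*4*(6 + 4)) - 1*(-2489) = 2*(2*4*10) + 2489 = 2*80 + 2489 = 160 + 2489 = 2649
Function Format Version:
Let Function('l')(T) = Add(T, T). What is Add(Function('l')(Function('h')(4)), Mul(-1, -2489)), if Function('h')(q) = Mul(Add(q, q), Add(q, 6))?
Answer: 2649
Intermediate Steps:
Function('h')(q) = Mul(2, q, Add(6, q)) (Function('h')(q) = Mul(Mul(2, q), Add(6, q)) = Mul(2, q, Add(6, q)))
Function('l')(T) = Mul(2, T)
Add(Function('l')(Function('h')(4)), Mul(-1, -2489)) = Add(Mul(2, Mul(2, 4, Add(6, 4))), Mul(-1, -2489)) = Add(Mul(2, Mul(2, 4, 10)), 2489) = Add(Mul(2, 80), 2489) = Add(160, 2489) = 2649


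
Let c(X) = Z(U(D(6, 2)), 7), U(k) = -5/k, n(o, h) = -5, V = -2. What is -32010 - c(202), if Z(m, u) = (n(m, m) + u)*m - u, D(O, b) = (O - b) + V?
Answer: -31998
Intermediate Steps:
D(O, b) = -2 + O - b (D(O, b) = (O - b) - 2 = -2 + O - b)
Z(m, u) = -u + m*(-5 + u) (Z(m, u) = (-5 + u)*m - u = m*(-5 + u) - u = -u + m*(-5 + u))
c(X) = -12 (c(X) = -1*7 - (-25)/(-2 + 6 - 1*2) - 5/(-2 + 6 - 1*2)*7 = -7 - (-25)/(-2 + 6 - 2) - 5/(-2 + 6 - 2)*7 = -7 - (-25)/2 - 5/2*7 = -7 - (-25)/2 - 5*½*7 = -7 - 5*(-5/2) - 5/2*7 = -7 + 25/2 - 35/2 = -12)
-32010 - c(202) = -32010 - 1*(-12) = -32010 + 12 = -31998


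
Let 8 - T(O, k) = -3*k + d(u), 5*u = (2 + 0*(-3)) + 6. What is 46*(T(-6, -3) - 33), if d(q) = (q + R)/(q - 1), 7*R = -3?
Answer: -34730/21 ≈ -1653.8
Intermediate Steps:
R = -3/7 (R = (⅐)*(-3) = -3/7 ≈ -0.42857)
u = 8/5 (u = ((2 + 0*(-3)) + 6)/5 = ((2 + 0) + 6)/5 = (2 + 6)/5 = (⅕)*8 = 8/5 ≈ 1.6000)
d(q) = (-3/7 + q)/(-1 + q) (d(q) = (q - 3/7)/(q - 1) = (-3/7 + q)/(-1 + q))
T(O, k) = 127/21 + 3*k (T(O, k) = 8 - (-3*k + (-3/7 + 8/5)/(-1 + 8/5)) = 8 - (-3*k + (41/35)/(⅗)) = 8 - (-3*k + (5/3)*(41/35)) = 8 - (-3*k + 41/21) = 8 - (41/21 - 3*k) = 8 + (-41/21 + 3*k) = 127/21 + 3*k)
46*(T(-6, -3) - 33) = 46*((127/21 + 3*(-3)) - 33) = 46*((127/21 - 9) - 33) = 46*(-62/21 - 33) = 46*(-755/21) = -34730/21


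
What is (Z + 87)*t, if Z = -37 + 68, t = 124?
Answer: 14632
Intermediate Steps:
Z = 31
(Z + 87)*t = (31 + 87)*124 = 118*124 = 14632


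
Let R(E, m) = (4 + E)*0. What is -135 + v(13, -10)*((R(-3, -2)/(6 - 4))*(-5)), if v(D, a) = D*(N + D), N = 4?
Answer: -135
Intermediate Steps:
R(E, m) = 0
v(D, a) = D*(4 + D)
-135 + v(13, -10)*((R(-3, -2)/(6 - 4))*(-5)) = -135 + (13*(4 + 13))*((0/(6 - 4))*(-5)) = -135 + (13*17)*((0/2)*(-5)) = -135 + 221*((0*(½))*(-5)) = -135 + 221*(0*(-5)) = -135 + 221*0 = -135 + 0 = -135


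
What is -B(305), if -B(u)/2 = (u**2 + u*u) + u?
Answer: 372710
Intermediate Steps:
B(u) = -4*u**2 - 2*u (B(u) = -2*((u**2 + u*u) + u) = -2*((u**2 + u**2) + u) = -2*(2*u**2 + u) = -2*(u + 2*u**2) = -4*u**2 - 2*u)
-B(305) = -(-2)*305*(1 + 2*305) = -(-2)*305*(1 + 610) = -(-2)*305*611 = -1*(-372710) = 372710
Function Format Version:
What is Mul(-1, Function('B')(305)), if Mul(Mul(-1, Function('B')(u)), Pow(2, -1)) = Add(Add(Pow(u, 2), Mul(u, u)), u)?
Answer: 372710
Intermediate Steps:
Function('B')(u) = Add(Mul(-4, Pow(u, 2)), Mul(-2, u)) (Function('B')(u) = Mul(-2, Add(Add(Pow(u, 2), Mul(u, u)), u)) = Mul(-2, Add(Add(Pow(u, 2), Pow(u, 2)), u)) = Mul(-2, Add(Mul(2, Pow(u, 2)), u)) = Mul(-2, Add(u, Mul(2, Pow(u, 2)))) = Add(Mul(-4, Pow(u, 2)), Mul(-2, u)))
Mul(-1, Function('B')(305)) = Mul(-1, Mul(-2, 305, Add(1, Mul(2, 305)))) = Mul(-1, Mul(-2, 305, Add(1, 610))) = Mul(-1, Mul(-2, 305, 611)) = Mul(-1, -372710) = 372710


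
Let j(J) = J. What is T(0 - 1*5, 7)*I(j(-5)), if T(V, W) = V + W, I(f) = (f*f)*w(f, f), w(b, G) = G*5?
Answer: -1250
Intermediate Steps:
w(b, G) = 5*G
I(f) = 5*f³ (I(f) = (f*f)*(5*f) = f²*(5*f) = 5*f³)
T(0 - 1*5, 7)*I(j(-5)) = ((0 - 1*5) + 7)*(5*(-5)³) = ((0 - 5) + 7)*(5*(-125)) = (-5 + 7)*(-625) = 2*(-625) = -1250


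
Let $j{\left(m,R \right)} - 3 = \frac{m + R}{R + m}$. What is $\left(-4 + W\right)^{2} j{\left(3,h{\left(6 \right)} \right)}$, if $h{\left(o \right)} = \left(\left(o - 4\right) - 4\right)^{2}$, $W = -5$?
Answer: $324$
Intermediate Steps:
$h{\left(o \right)} = \left(-8 + o\right)^{2}$ ($h{\left(o \right)} = \left(\left(-4 + o\right) - 4\right)^{2} = \left(-8 + o\right)^{2}$)
$j{\left(m,R \right)} = 4$ ($j{\left(m,R \right)} = 3 + \frac{m + R}{R + m} = 3 + \frac{R + m}{R + m} = 3 + 1 = 4$)
$\left(-4 + W\right)^{2} j{\left(3,h{\left(6 \right)} \right)} = \left(-4 - 5\right)^{2} \cdot 4 = \left(-9\right)^{2} \cdot 4 = 81 \cdot 4 = 324$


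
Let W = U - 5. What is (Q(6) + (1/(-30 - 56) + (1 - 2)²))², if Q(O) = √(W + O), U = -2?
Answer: -171/7396 + 85*I/43 ≈ -0.023121 + 1.9767*I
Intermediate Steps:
W = -7 (W = -2 - 5 = -7)
Q(O) = √(-7 + O)
(Q(6) + (1/(-30 - 56) + (1 - 2)²))² = (√(-7 + 6) + (1/(-30 - 56) + (1 - 2)²))² = (√(-1) + (1/(-86) + (-1)²))² = (I + (-1/86 + 1))² = (I + 85/86)² = (85/86 + I)²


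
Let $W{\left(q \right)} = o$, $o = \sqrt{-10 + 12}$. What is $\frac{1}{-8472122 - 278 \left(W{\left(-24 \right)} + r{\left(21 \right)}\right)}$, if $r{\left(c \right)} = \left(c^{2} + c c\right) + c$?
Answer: $- \frac{2180789}{19023362611442} + \frac{139 \sqrt{2}}{38046725222884} \approx -1.1463 \cdot 10^{-7}$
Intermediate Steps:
$o = \sqrt{2} \approx 1.4142$
$r{\left(c \right)} = c + 2 c^{2}$ ($r{\left(c \right)} = \left(c^{2} + c^{2}\right) + c = 2 c^{2} + c = c + 2 c^{2}$)
$W{\left(q \right)} = \sqrt{2}$
$\frac{1}{-8472122 - 278 \left(W{\left(-24 \right)} + r{\left(21 \right)}\right)} = \frac{1}{-8472122 - 278 \left(\sqrt{2} + 21 \left(1 + 2 \cdot 21\right)\right)} = \frac{1}{-8472122 - 278 \left(\sqrt{2} + 21 \left(1 + 42\right)\right)} = \frac{1}{-8472122 - 278 \left(\sqrt{2} + 21 \cdot 43\right)} = \frac{1}{-8472122 - 278 \left(\sqrt{2} + 903\right)} = \frac{1}{-8472122 - 278 \left(903 + \sqrt{2}\right)} = \frac{1}{-8472122 - \left(251034 + 278 \sqrt{2}\right)} = \frac{1}{-8723156 - 278 \sqrt{2}}$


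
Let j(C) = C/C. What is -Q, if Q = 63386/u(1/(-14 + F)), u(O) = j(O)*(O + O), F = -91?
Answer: 3327765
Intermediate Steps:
j(C) = 1
u(O) = 2*O (u(O) = 1*(O + O) = 1*(2*O) = 2*O)
Q = -3327765 (Q = 63386/((2/(-14 - 91))) = 63386/((2/(-105))) = 63386/((2*(-1/105))) = 63386/(-2/105) = 63386*(-105/2) = -3327765)
-Q = -1*(-3327765) = 3327765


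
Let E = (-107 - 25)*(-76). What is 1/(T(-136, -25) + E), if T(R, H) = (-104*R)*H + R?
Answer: -1/343704 ≈ -2.9095e-6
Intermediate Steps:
T(R, H) = R - 104*H*R (T(R, H) = -104*H*R + R = R - 104*H*R)
E = 10032 (E = -132*(-76) = 10032)
1/(T(-136, -25) + E) = 1/(-136*(1 - 104*(-25)) + 10032) = 1/(-136*(1 + 2600) + 10032) = 1/(-136*2601 + 10032) = 1/(-353736 + 10032) = 1/(-343704) = -1/343704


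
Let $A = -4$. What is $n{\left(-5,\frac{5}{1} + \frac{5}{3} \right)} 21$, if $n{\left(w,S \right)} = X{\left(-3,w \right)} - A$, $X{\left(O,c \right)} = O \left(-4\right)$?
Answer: $336$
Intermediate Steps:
$X{\left(O,c \right)} = - 4 O$
$n{\left(w,S \right)} = 16$ ($n{\left(w,S \right)} = \left(-4\right) \left(-3\right) - -4 = 12 + 4 = 16$)
$n{\left(-5,\frac{5}{1} + \frac{5}{3} \right)} 21 = 16 \cdot 21 = 336$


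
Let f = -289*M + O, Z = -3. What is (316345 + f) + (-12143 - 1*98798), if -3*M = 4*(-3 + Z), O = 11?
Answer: 203103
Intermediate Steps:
M = 8 (M = -4*(-3 - 3)/3 = -4*(-6)/3 = -⅓*(-24) = 8)
f = -2301 (f = -289*8 + 11 = -2312 + 11 = -2301)
(316345 + f) + (-12143 - 1*98798) = (316345 - 2301) + (-12143 - 1*98798) = 314044 + (-12143 - 98798) = 314044 - 110941 = 203103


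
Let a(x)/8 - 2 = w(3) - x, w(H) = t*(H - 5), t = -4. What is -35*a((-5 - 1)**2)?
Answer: 7280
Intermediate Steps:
w(H) = 20 - 4*H (w(H) = -4*(H - 5) = -4*(-5 + H) = 20 - 4*H)
a(x) = 80 - 8*x (a(x) = 16 + 8*((20 - 4*3) - x) = 16 + 8*((20 - 12) - x) = 16 + 8*(8 - x) = 16 + (64 - 8*x) = 80 - 8*x)
-35*a((-5 - 1)**2) = -35*(80 - 8*(-5 - 1)**2) = -35*(80 - 8*(-6)**2) = -35*(80 - 8*36) = -35*(80 - 288) = -35*(-208) = 7280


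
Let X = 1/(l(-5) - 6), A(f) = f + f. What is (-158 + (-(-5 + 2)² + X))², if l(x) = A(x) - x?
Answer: 3378244/121 ≈ 27919.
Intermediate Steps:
A(f) = 2*f
l(x) = x (l(x) = 2*x - x = x)
X = -1/11 (X = 1/(-5 - 6) = 1/(-11) = -1/11 ≈ -0.090909)
(-158 + (-(-5 + 2)² + X))² = (-158 + (-(-5 + 2)² - 1/11))² = (-158 + (-1*(-3)² - 1/11))² = (-158 + (-1*9 - 1/11))² = (-158 + (-9 - 1/11))² = (-158 - 100/11)² = (-1838/11)² = 3378244/121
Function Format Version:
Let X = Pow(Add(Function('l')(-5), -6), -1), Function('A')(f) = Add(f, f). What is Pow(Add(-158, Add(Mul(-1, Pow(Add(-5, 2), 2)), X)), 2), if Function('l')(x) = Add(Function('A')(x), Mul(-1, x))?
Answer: Rational(3378244, 121) ≈ 27919.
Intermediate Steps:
Function('A')(f) = Mul(2, f)
Function('l')(x) = x (Function('l')(x) = Add(Mul(2, x), Mul(-1, x)) = x)
X = Rational(-1, 11) (X = Pow(Add(-5, -6), -1) = Pow(-11, -1) = Rational(-1, 11) ≈ -0.090909)
Pow(Add(-158, Add(Mul(-1, Pow(Add(-5, 2), 2)), X)), 2) = Pow(Add(-158, Add(Mul(-1, Pow(Add(-5, 2), 2)), Rational(-1, 11))), 2) = Pow(Add(-158, Add(Mul(-1, Pow(-3, 2)), Rational(-1, 11))), 2) = Pow(Add(-158, Add(Mul(-1, 9), Rational(-1, 11))), 2) = Pow(Add(-158, Add(-9, Rational(-1, 11))), 2) = Pow(Add(-158, Rational(-100, 11)), 2) = Pow(Rational(-1838, 11), 2) = Rational(3378244, 121)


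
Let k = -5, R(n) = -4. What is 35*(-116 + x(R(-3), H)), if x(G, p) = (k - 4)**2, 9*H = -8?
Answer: -1225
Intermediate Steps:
H = -8/9 (H = (1/9)*(-8) = -8/9 ≈ -0.88889)
x(G, p) = 81 (x(G, p) = (-5 - 4)**2 = (-9)**2 = 81)
35*(-116 + x(R(-3), H)) = 35*(-116 + 81) = 35*(-35) = -1225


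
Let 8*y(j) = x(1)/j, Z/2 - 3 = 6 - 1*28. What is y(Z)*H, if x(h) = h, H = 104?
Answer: -13/38 ≈ -0.34211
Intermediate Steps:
Z = -38 (Z = 6 + 2*(6 - 1*28) = 6 + 2*(6 - 28) = 6 + 2*(-22) = 6 - 44 = -38)
y(j) = 1/(8*j) (y(j) = (1/j)/8 = 1/(8*j))
y(Z)*H = ((1/8)/(-38))*104 = ((1/8)*(-1/38))*104 = -1/304*104 = -13/38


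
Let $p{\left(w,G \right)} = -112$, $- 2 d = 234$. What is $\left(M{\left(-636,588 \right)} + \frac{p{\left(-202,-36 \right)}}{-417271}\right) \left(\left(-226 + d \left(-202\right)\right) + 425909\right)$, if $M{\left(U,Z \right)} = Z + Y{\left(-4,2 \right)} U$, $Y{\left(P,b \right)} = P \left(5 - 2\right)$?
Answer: $\frac{1541142811439044}{417271} \approx 3.6934 \cdot 10^{9}$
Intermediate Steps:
$d = -117$ ($d = \left(- \frac{1}{2}\right) 234 = -117$)
$Y{\left(P,b \right)} = 3 P$ ($Y{\left(P,b \right)} = P 3 = 3 P$)
$M{\left(U,Z \right)} = Z - 12 U$ ($M{\left(U,Z \right)} = Z + 3 \left(-4\right) U = Z - 12 U$)
$\left(M{\left(-636,588 \right)} + \frac{p{\left(-202,-36 \right)}}{-417271}\right) \left(\left(-226 + d \left(-202\right)\right) + 425909\right) = \left(\left(588 - -7632\right) - \frac{112}{-417271}\right) \left(\left(-226 - -23634\right) + 425909\right) = \left(\left(588 + 7632\right) - - \frac{112}{417271}\right) \left(\left(-226 + 23634\right) + 425909\right) = \left(8220 + \frac{112}{417271}\right) \left(23408 + 425909\right) = \frac{3429967732}{417271} \cdot 449317 = \frac{1541142811439044}{417271}$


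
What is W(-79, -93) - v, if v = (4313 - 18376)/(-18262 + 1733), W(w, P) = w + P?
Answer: -2857051/16529 ≈ -172.85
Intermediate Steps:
W(w, P) = P + w
v = 14063/16529 (v = -14063/(-16529) = -14063*(-1/16529) = 14063/16529 ≈ 0.85081)
W(-79, -93) - v = (-93 - 79) - 1*14063/16529 = -172 - 14063/16529 = -2857051/16529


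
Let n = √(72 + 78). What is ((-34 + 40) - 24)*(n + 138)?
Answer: -2484 - 90*√6 ≈ -2704.5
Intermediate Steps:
n = 5*√6 (n = √150 = 5*√6 ≈ 12.247)
((-34 + 40) - 24)*(n + 138) = ((-34 + 40) - 24)*(5*√6 + 138) = (6 - 24)*(138 + 5*√6) = -18*(138 + 5*√6) = -2484 - 90*√6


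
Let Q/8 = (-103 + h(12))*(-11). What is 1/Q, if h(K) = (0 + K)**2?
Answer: -1/3608 ≈ -0.00027716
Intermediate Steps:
h(K) = K**2
Q = -3608 (Q = 8*((-103 + 12**2)*(-11)) = 8*((-103 + 144)*(-11)) = 8*(41*(-11)) = 8*(-451) = -3608)
1/Q = 1/(-3608) = -1/3608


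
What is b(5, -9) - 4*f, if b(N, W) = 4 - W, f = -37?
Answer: 161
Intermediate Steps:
b(5, -9) - 4*f = (4 - 1*(-9)) - 4*(-37) = (4 + 9) + 148 = 13 + 148 = 161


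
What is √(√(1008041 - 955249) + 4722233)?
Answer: √(4722233 + 2*√13198) ≈ 2173.1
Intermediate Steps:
√(√(1008041 - 955249) + 4722233) = √(√52792 + 4722233) = √(2*√13198 + 4722233) = √(4722233 + 2*√13198)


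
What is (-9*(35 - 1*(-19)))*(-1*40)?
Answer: 19440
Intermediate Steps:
(-9*(35 - 1*(-19)))*(-1*40) = -9*(35 + 19)*(-40) = -9*54*(-40) = -486*(-40) = 19440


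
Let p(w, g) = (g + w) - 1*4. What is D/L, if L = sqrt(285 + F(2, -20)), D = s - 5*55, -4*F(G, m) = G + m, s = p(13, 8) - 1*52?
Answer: -310*sqrt(1158)/579 ≈ -18.220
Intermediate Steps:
p(w, g) = -4 + g + w (p(w, g) = (g + w) - 4 = -4 + g + w)
s = -35 (s = (-4 + 8 + 13) - 1*52 = 17 - 52 = -35)
F(G, m) = -G/4 - m/4 (F(G, m) = -(G + m)/4 = -G/4 - m/4)
D = -310 (D = -35 - 5*55 = -35 - 275 = -310)
L = sqrt(1158)/2 (L = sqrt(285 + (-1/4*2 - 1/4*(-20))) = sqrt(285 + (-1/2 + 5)) = sqrt(285 + 9/2) = sqrt(579/2) = sqrt(1158)/2 ≈ 17.015)
D/L = -310*sqrt(1158)/579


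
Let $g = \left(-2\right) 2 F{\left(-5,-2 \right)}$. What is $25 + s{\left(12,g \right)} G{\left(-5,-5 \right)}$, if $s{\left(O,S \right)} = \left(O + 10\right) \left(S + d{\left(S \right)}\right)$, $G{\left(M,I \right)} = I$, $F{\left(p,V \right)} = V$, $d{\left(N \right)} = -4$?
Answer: $-415$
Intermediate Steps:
$g = 8$ ($g = \left(-2\right) 2 \left(-2\right) = \left(-4\right) \left(-2\right) = 8$)
$s{\left(O,S \right)} = \left(-4 + S\right) \left(10 + O\right)$ ($s{\left(O,S \right)} = \left(O + 10\right) \left(S - 4\right) = \left(10 + O\right) \left(-4 + S\right) = \left(-4 + S\right) \left(10 + O\right)$)
$25 + s{\left(12,g \right)} G{\left(-5,-5 \right)} = 25 + \left(-40 - 48 + 10 \cdot 8 + 12 \cdot 8\right) \left(-5\right) = 25 + \left(-40 - 48 + 80 + 96\right) \left(-5\right) = 25 + 88 \left(-5\right) = 25 - 440 = -415$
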